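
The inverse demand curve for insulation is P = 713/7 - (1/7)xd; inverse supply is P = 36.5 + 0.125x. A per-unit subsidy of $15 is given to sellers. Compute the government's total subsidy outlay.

Government cost = $4500

Pre-subsidy: 713/7 - (1/7)x = 36.5 + 0.125x gives x* = 244 and P* = 67.
With the subsidy, sellers receive Ps = Pb + 15 for each unit, where Pb is the price buyers pay.
On the curves, Pb = 713/7 - (1/7)x and Ps = 36.5 + 0.125x; the wedge Ps − Pb = 15 gives 36.5 + 0.125x − (713/7 - (1/7)x) = 15, so x' = 300.
Then Pb = 713/7 − (1/7)·300 = 59 and Ps = 36.5 + 0.125·300 = 74.
Government outlay = subsidy × quantity = 15 × 300 = 4500.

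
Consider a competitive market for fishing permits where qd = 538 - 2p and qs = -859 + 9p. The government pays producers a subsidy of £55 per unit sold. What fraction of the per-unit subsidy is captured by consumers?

Pre-subsidy: 538 - 2p = -859 + 9p gives p* = 127, q* = 284.
With the subsidy, sellers receive ps = pb + 55 for each unit, where pb is the price buyers pay.
Supply in terms of pb becomes qs = -859 + 9(pb + 55) = -364 + 9pb. Setting this equal to demand: 538 - 2pb = -364 + 9pb, so pb = 82.
Sellers receive ps = 82 + 55 = 137; q' = 538 − 2·82 = 374.
Buyers' price falls by p* − pb = 127 − 82 = 45; sellers' price rises by ps − p* = 137 − 127 = 10.
So consumers capture 45/55 = 9/11 of each unit of subsidy.

Consumer share = 9/11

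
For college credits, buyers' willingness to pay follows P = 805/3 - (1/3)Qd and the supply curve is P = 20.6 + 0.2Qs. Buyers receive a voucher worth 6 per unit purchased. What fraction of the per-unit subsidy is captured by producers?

Producer share = 0.375

Pre-subsidy: 805/3 - (1/3)Q = 20.6 + 0.2Q gives Q* = 464.5 and P* = 113.5.
With the rebate, buyers effectively pay Pb = Ps − 6, where Ps is the price sellers receive.
On the curves, Pb = 805/3 - (1/3)Q and Ps = 20.6 + 0.2Q; the wedge Ps − Pb = 6 gives 20.6 + 0.2Q − (805/3 - (1/3)Q) = 6, so Q' = 475.75.
Then Pb = 805/3 − (1/3)·475.75 = 109.75 and Ps = 20.6 + 0.2·475.75 = 115.75.
Buyers' price falls by P* − Pb = 113.5 − 109.75 = 3.75; sellers' price rises by Ps − P* = 115.75 − 113.5 = 2.25.
So producers capture 2.25/6 = 0.375 of each unit of subsidy.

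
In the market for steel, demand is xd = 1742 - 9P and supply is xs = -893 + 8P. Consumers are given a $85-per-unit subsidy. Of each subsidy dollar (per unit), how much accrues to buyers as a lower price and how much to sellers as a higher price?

Pre-subsidy: 1742 - 9P = -893 + 8P gives P* = 155, x* = 347.
With the rebate, buyers effectively pay Pb = Ps − 85, where Ps is the price sellers receive.
Demand in terms of Ps becomes xd = 1742 − 9(Ps − 85) = 2507 - 9Ps. Setting this equal to supply: 2507 - 9Ps = -893 + 8Ps, so Ps = 200.
Buyers pay Pb = 200 − 85 = 115; x' = -893 + 8·200 = 707.
Buyers' price falls by P* − Pb = 155 − 115 = 40; sellers' price rises by Ps − P* = 200 − 155 = 45.

Buyers gain $40 per unit; sellers gain $45 per unit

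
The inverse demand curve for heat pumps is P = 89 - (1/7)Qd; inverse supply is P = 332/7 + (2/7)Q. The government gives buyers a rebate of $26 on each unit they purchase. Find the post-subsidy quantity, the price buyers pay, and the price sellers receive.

Q' = 473/3; buyers pay 1396/21; sellers receive 1942/21

Pre-subsidy: 89 - (1/7)Q = 332/7 + (2/7)Q gives Q* = 97 and P* = 526/7.
With the rebate, buyers effectively pay Pb = Ps − 26, where Ps is the price sellers receive.
On the curves, Pb = 89 - (1/7)Q and Ps = 332/7 + (2/7)Q; the wedge Ps − Pb = 26 gives 332/7 + (2/7)Q − (89 - (1/7)Q) = 26, so Q' = 473/3.
Then Pb = 89 − (1/7)·(473/3) = 1396/21 and Ps = 332/7 + (2/7)·(473/3) = 1942/21.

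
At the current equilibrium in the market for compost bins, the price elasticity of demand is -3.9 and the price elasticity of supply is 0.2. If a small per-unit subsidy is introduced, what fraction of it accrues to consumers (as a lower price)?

Consumer share = 2/41

For a small subsidy around the equilibrium, the benefit split depends on the relative slopes, which at a point are proportional to the elasticities.
Buyer share = εs/(εs + |εd|) = 0.2/(0.2 + 3.9) = 2/41; seller share = |εd|/(εs + |εd|) = 39/41.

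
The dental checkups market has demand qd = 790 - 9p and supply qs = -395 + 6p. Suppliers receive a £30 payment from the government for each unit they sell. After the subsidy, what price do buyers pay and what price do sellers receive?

Pre-subsidy: 790 - 9p = -395 + 6p gives p* = 79, q* = 79.
With the subsidy, sellers receive ps = pb + 30 for each unit, where pb is the price buyers pay.
Supply in terms of pb becomes qs = -395 + 6(pb + 30) = -215 + 6pb. Setting this equal to demand: 790 - 9pb = -215 + 6pb, so pb = 67.
Sellers receive ps = 67 + 30 = 97; q' = 790 − 9·67 = 187.

Buyers pay £67; sellers receive £97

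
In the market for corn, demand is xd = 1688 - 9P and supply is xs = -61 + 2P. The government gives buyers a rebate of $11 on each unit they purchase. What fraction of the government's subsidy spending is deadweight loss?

DWL / government spending = 9/275

Pre-subsidy: 1688 - 9P = -61 + 2P gives P* = 159, x* = 257.
With the rebate, buyers effectively pay Pb = Ps − 11, where Ps is the price sellers receive.
Demand in terms of Ps becomes xd = 1688 − 9(Ps − 11) = 1787 - 9Ps. Setting this equal to supply: 1787 - 9Ps = -61 + 2Ps, so Ps = 168.
Buyers pay Pb = 168 − 11 = 157; x' = -61 + 2·168 = 275.
ΔCS = ½(257 + 275)(159 − 157) = 532; ΔPS = ½(257 + 275)(168 − 159) = 2394.
Government spending = 11 × 275 = 3025.
DWL = ½ × 11 × (275 − 257) = 99; fraction = 99 / 3025 = 9/275.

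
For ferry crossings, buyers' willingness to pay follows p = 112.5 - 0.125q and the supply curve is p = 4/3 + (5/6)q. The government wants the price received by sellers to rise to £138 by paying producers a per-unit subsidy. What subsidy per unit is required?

Required subsidy s = £46 per unit

At a seller price of 138, quantity supplied is -1.6 + 1.2·138 = 164.
Buyers absorb 164 only when they pay pb = 112.5 − 0.125·164 = 92.
s = ps − pb = 138 − 92 = 46.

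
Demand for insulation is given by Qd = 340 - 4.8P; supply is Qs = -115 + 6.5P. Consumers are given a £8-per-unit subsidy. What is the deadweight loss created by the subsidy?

Deadweight loss = 9984/113

Pre-subsidy: 340 - 4.8P = -115 + 6.5P gives P* = 4550/113, Q* = 16580/113.
With the rebate, buyers effectively pay Pb = Ps − 8, where Ps is the price sellers receive.
Demand in terms of Ps becomes Qd = 340 − 4.8(Ps − 8) = 378.4 - 4.8Ps. Setting this equal to supply: 378.4 - 4.8Ps = -115 + 6.5Ps, so Ps = 4934/113.
Buyers pay Pb = 4934/113 − 8 = 4030/113; Q' = -115 + 6.5·(4934/113) = 19076/113.
The subsidy expands output by 19076/113 − 16580/113 = 2496/113 past the efficient level; on those units the gap between marginal cost and willingness to pay runs from 0 up to 8.
DWL = ½ × 8 × 2496/113 = 9984/113.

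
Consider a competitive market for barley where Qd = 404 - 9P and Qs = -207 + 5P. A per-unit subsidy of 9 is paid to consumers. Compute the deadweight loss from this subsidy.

Deadweight loss = 3645/28

Pre-subsidy: 404 - 9P = -207 + 5P gives P* = 611/14, Q* = 157/14.
With the rebate, buyers effectively pay Pb = Ps − 9, where Ps is the price sellers receive.
Demand in terms of Ps becomes Qd = 404 − 9(Ps − 9) = 485 - 9Ps. Setting this equal to supply: 485 - 9Ps = -207 + 5Ps, so Ps = 346/7.
Buyers pay Pb = 346/7 − 9 = 283/7; Q' = -207 + 5·(346/7) = 281/7.
The subsidy expands output by 281/7 − 157/14 = 405/14 past the efficient level; on those units the gap between marginal cost and willingness to pay runs from 0 up to 9.
DWL = ½ × 9 × 405/14 = 3645/28.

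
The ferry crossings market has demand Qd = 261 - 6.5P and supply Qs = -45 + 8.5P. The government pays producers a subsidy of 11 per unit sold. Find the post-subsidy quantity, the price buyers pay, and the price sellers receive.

Q' = 2027/12; buyers pay 85/6; sellers receive 151/6

Pre-subsidy: 261 - 6.5P = -45 + 8.5P gives P* = 20.4, Q* = 128.4.
With the subsidy, sellers receive Ps = Pb + 11 for each unit, where Pb is the price buyers pay.
Supply in terms of Pb becomes Qs = -45 + 8.5(Pb + 11) = 48.5 + 8.5Pb. Setting this equal to demand: 261 - 6.5Pb = 48.5 + 8.5Pb, so Pb = 85/6.
Sellers receive Ps = 85/6 + 11 = 151/6; Q' = 261 − 6.5·(85/6) = 2027/12.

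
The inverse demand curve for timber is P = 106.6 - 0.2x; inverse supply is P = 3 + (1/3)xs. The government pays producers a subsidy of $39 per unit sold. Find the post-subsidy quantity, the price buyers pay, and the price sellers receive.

Pre-subsidy: 106.6 - 0.2x = 3 + (1/3)x gives x* = 194.25 and P* = 67.75.
With the subsidy, sellers receive Ps = Pb + 39 for each unit, where Pb is the price buyers pay.
On the curves, Pb = 106.6 - 0.2x and Ps = 3 + (1/3)x; the wedge Ps − Pb = 39 gives 3 + (1/3)x − (106.6 - 0.2x) = 39, so x' = 267.375.
Then Pb = 106.6 − 0.2·267.375 = 53.125 and Ps = 3 + (1/3)·267.375 = 92.125.

x' = 267.375; buyers pay $53.125; sellers receive $92.125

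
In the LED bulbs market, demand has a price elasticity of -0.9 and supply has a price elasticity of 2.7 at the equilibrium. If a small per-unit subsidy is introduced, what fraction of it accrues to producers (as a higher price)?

Producer share = 0.25

For a small subsidy around the equilibrium, the benefit split depends on the relative slopes, which at a point are proportional to the elasticities.
Buyer share = εs/(εs + |εd|) = 2.7/(2.7 + 0.9) = 0.75; seller share = |εd|/(εs + |εd|) = 0.25.
So producers capture 0.25 of the subsidy.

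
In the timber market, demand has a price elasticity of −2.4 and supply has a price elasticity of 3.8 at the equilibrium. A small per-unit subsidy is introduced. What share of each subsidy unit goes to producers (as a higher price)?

Producer share = 12/31

For a small subsidy around the equilibrium, the benefit split depends on the relative slopes, which at a point are proportional to the elasticities.
Buyer share = εs/(εs + |εd|) = 3.8/(3.8 + 2.4) = 19/31; seller share = |εd|/(εs + |εd|) = 12/31.
So producers capture 12/31 of the subsidy.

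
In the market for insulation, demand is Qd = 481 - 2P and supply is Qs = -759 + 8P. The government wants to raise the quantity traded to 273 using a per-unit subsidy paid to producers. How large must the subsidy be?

At Q = 273, invert demand for the buyer price: Pb = (481 − 273)/2 = 104; invert supply for the seller price: Ps = (273 − (-759))/8 = 129.
The subsidy must fill the gap: s = Ps − Pb = 129 − 104 = 25.

Required subsidy s = 25 per unit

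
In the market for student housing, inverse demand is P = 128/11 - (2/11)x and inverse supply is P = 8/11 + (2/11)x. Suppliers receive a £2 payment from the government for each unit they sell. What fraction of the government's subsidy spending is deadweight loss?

Pre-subsidy: 128/11 - (2/11)x = 8/11 + (2/11)x gives x* = 30 and P* = 68/11.
With the subsidy, sellers receive Ps = Pb + 2 for each unit, where Pb is the price buyers pay.
On the curves, Pb = 128/11 - (2/11)x and Ps = 8/11 + (2/11)x; the wedge Ps − Pb = 2 gives 8/11 + (2/11)x − (128/11 - (2/11)x) = 2, so x' = 35.5.
Then Pb = 128/11 − (2/11)·35.5 = 57/11 and Ps = 8/11 + (2/11)·35.5 = 79/11.
ΔCS = ½(30 + 35.5)(68/11 − 57/11) = 32.75; ΔPS = ½(30 + 35.5)(79/11 − 68/11) = 32.75.
Government spending = 2 × 35.5 = 71.
DWL = ½ × 2 × (35.5 − 30) = 5.5; fraction = 5.5 / 71 = 11/142.

DWL / government spending = 11/142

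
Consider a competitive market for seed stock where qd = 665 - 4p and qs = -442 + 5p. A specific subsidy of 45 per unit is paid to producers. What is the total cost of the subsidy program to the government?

Government cost = 12285

Pre-subsidy: 665 - 4p = -442 + 5p gives p* = 123, q* = 173.
With the subsidy, sellers receive ps = pb + 45 for each unit, where pb is the price buyers pay.
Supply in terms of pb becomes qs = -442 + 5(pb + 45) = -217 + 5pb. Setting this equal to demand: 665 - 4pb = -217 + 5pb, so pb = 98.
Sellers receive ps = 98 + 45 = 143; q' = 665 − 4·98 = 273.
Government outlay = subsidy × quantity = 45 × 273 = 12285.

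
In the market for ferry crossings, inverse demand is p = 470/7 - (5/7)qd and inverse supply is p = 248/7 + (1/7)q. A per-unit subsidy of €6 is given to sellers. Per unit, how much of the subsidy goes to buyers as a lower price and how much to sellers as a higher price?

Buyers gain €5 per unit; sellers gain €1 per unit

Pre-subsidy: 470/7 - (5/7)q = 248/7 + (1/7)q gives q* = 37 and p* = 285/7.
With the subsidy, sellers receive ps = pb + 6 for each unit, where pb is the price buyers pay.
On the curves, pb = 470/7 - (5/7)q and ps = 248/7 + (1/7)q; the wedge ps − pb = 6 gives 248/7 + (1/7)q − (470/7 - (5/7)q) = 6, so q' = 44.
Then pb = 470/7 − (5/7)·44 = 250/7 and ps = 248/7 + (1/7)·44 = 292/7.
Buyers' price falls by p* − pb = 285/7 − 250/7 = 5; sellers' price rises by ps − p* = 292/7 − 285/7 = 1.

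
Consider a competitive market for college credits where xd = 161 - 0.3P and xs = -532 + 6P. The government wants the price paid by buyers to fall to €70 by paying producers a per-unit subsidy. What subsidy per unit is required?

At a buyer price of 70, quantity demanded is 161 − 0.3·70 = 140.
Sellers supply 140 only when they receive Ps with -532 + 6·Ps = 140, i.e. Ps = 112.
s = Ps − Pb = 112 − 70 = 42.

Required subsidy s = €42 per unit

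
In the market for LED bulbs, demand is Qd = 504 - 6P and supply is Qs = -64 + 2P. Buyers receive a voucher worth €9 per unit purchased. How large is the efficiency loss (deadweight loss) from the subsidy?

Deadweight loss = €60.75

Pre-subsidy: 504 - 6P = -64 + 2P gives P* = 71, Q* = 78.
With the rebate, buyers effectively pay Pb = Ps − 9, where Ps is the price sellers receive.
Demand in terms of Ps becomes Qd = 504 − 6(Ps − 9) = 558 - 6Ps. Setting this equal to supply: 558 - 6Ps = -64 + 2Ps, so Ps = 77.75.
Buyers pay Pb = 77.75 − 9 = 68.75; Q' = -64 + 2·77.75 = 91.5.
The subsidy expands output by 91.5 − 78 = 13.5 past the efficient level; on those units the gap between marginal cost and willingness to pay runs from 0 up to 9.
DWL = ½ × 9 × 13.5 = 60.75.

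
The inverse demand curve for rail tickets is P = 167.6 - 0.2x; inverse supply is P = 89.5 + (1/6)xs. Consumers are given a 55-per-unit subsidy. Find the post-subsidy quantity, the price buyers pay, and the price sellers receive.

x' = 363; buyers pay 95; sellers receive 150

Pre-subsidy: 167.6 - 0.2x = 89.5 + (1/6)x gives x* = 213 and P* = 125.
With the rebate, buyers effectively pay Pb = Ps − 55, where Ps is the price sellers receive.
On the curves, Pb = 167.6 - 0.2x and Ps = 89.5 + (1/6)x; the wedge Ps − Pb = 55 gives 89.5 + (1/6)x − (167.6 - 0.2x) = 55, so x' = 363.
Then Pb = 167.6 − 0.2·363 = 95 and Ps = 89.5 + (1/6)·363 = 150.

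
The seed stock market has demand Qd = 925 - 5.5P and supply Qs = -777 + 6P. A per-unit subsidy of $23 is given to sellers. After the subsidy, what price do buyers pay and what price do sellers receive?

Buyers pay $136; sellers receive $159

Pre-subsidy: 925 - 5.5P = -777 + 6P gives P* = 148, Q* = 111.
With the subsidy, sellers receive Ps = Pb + 23 for each unit, where Pb is the price buyers pay.
Supply in terms of Pb becomes Qs = -777 + 6(Pb + 23) = -639 + 6Pb. Setting this equal to demand: 925 - 5.5Pb = -639 + 6Pb, so Pb = 136.
Sellers receive Ps = 136 + 23 = 159; Q' = 925 − 5.5·136 = 177.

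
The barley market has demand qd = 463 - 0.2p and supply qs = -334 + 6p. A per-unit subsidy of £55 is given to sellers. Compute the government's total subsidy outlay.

Government cost = 763730/31

Pre-subsidy: 463 - 0.2p = -334 + 6p gives p* = 3985/31, q* = 13556/31.
With the subsidy, sellers receive ps = pb + 55 for each unit, where pb is the price buyers pay.
Supply in terms of pb becomes qs = -334 + 6(pb + 55) = -4 + 6pb. Setting this equal to demand: 463 - 0.2pb = -4 + 6pb, so pb = 2335/31.
Sellers receive ps = 2335/31 + 55 = 4040/31; q' = 463 − 0.2·(2335/31) = 13886/31.
Government outlay = subsidy × quantity = 55 × 13886/31 = 763730/31.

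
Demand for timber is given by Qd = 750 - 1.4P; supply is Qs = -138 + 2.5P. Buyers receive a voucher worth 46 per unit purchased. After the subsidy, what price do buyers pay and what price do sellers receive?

Buyers pay 7730/39; sellers receive 9524/39

Pre-subsidy: 750 - 1.4P = -138 + 2.5P gives P* = 2960/13, Q* = 5606/13.
With the rebate, buyers effectively pay Pb = Ps − 46, where Ps is the price sellers receive.
Demand in terms of Ps becomes Qd = 750 − 1.4(Ps − 46) = 814.4 - 1.4Ps. Setting this equal to supply: 814.4 - 1.4Ps = -138 + 2.5Ps, so Ps = 9524/39.
Buyers pay Pb = 9524/39 − 46 = 7730/39; Q' = -138 + 2.5·(9524/39) = 18428/39.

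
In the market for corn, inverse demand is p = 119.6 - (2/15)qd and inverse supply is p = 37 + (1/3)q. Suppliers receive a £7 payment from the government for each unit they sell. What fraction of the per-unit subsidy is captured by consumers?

Consumer share = 2/7

Pre-subsidy: 119.6 - (2/15)q = 37 + (1/3)q gives q* = 177 and p* = 96.
With the subsidy, sellers receive ps = pb + 7 for each unit, where pb is the price buyers pay.
On the curves, pb = 119.6 - (2/15)q and ps = 37 + (1/3)q; the wedge ps − pb = 7 gives 37 + (1/3)q − (119.6 - (2/15)q) = 7, so q' = 192.
Then pb = 119.6 − (2/15)·192 = 94 and ps = 37 + (1/3)·192 = 101.
Buyers' price falls by p* − pb = 96 − 94 = 2; sellers' price rises by ps − p* = 101 − 96 = 5.
So consumers capture 2/7 = 2/7 of each unit of subsidy.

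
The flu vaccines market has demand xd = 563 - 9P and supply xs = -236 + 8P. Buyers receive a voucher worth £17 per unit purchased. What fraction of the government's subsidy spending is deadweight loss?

DWL / government spending = 9/53

Pre-subsidy: 563 - 9P = -236 + 8P gives P* = 47, x* = 140.
With the rebate, buyers effectively pay Pb = Ps − 17, where Ps is the price sellers receive.
Demand in terms of Ps becomes xd = 563 − 9(Ps − 17) = 716 - 9Ps. Setting this equal to supply: 716 - 9Ps = -236 + 8Ps, so Ps = 56.
Buyers pay Pb = 56 − 17 = 39; x' = -236 + 8·56 = 212.
ΔCS = ½(140 + 212)(47 − 39) = 1408; ΔPS = ½(140 + 212)(56 − 47) = 1584.
Government spending = 17 × 212 = 3604.
DWL = ½ × 17 × (212 − 140) = 612; fraction = 612 / 3604 = 9/53.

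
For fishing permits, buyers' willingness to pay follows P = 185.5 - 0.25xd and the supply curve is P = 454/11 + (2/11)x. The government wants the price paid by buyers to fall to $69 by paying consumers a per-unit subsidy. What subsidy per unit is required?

Required subsidy s = $57 per unit

At a buyer price of 69, quantity demanded is 742 − 4·69 = 466.
Sellers supply 466 only when they receive Ps = 454/11 + (2/11)·466 = 126.
s = Ps − Pb = 126 − 69 = 57.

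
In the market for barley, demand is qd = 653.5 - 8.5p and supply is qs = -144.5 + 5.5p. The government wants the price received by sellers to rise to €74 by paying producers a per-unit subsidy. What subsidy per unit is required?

Required subsidy s = €28 per unit

At a seller price of 74, quantity supplied is -144.5 + 5.5·74 = 262.5.
Buyers absorb 262.5 only when they pay pb with 653.5 − 8.5·pb = 262.5, i.e. pb = 46.
s = ps − pb = 74 − 46 = 28.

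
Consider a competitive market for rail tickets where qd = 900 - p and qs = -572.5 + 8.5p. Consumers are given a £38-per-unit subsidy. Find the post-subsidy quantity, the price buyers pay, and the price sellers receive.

q' = 779; buyers pay £121; sellers receive £159

Pre-subsidy: 900 - p = -572.5 + 8.5p gives p* = 155, q* = 745.
With the rebate, buyers effectively pay pb = ps − 38, where ps is the price sellers receive.
Demand in terms of ps becomes qd = 900 − 1(ps − 38) = 938 - ps. Setting this equal to supply: 938 - ps = -572.5 + 8.5ps, so ps = 159.
Buyers pay pb = 159 − 38 = 121; q' = -572.5 + 8.5·159 = 779.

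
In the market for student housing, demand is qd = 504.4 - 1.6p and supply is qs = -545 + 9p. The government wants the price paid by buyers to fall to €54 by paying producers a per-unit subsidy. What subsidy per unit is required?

At a buyer price of 54, quantity demanded is 504.4 − 1.6·54 = 418.
Sellers supply 418 only when they receive ps with -545 + 9·ps = 418, i.e. ps = 107.
s = ps − pb = 107 − 54 = 53.

Required subsidy s = €53 per unit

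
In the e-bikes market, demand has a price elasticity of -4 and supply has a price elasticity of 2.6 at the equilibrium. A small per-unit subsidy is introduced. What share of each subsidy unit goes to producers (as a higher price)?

For a small subsidy around the equilibrium, the benefit split depends on the relative slopes, which at a point are proportional to the elasticities.
Buyer share = εs/(εs + |εd|) = 2.6/(2.6 + 4) = 13/33; seller share = |εd|/(εs + |εd|) = 20/33.
So producers capture 20/33 of the subsidy.

Producer share = 20/33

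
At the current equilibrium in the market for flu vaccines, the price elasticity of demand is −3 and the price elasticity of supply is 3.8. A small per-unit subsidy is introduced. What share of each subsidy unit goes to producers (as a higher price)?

Producer share = 15/34

For a small subsidy around the equilibrium, the benefit split depends on the relative slopes, which at a point are proportional to the elasticities.
Buyer share = εs/(εs + |εd|) = 3.8/(3.8 + 3) = 19/34; seller share = |εd|/(εs + |εd|) = 15/34.
So producers capture 15/34 of the subsidy.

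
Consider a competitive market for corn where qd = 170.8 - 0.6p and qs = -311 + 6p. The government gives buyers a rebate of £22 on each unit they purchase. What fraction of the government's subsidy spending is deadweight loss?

DWL / government spending = 6/139

Pre-subsidy: 170.8 - 0.6p = -311 + 6p gives p* = 73, q* = 127.
With the rebate, buyers effectively pay pb = ps − 22, where ps is the price sellers receive.
Demand in terms of ps becomes qd = 170.8 − 0.6(ps − 22) = 184 - 0.6ps. Setting this equal to supply: 184 - 0.6ps = -311 + 6ps, so ps = 75.
Buyers pay pb = 75 − 22 = 53; q' = -311 + 6·75 = 139.
ΔCS = ½(127 + 139)(73 − 53) = 2660; ΔPS = ½(127 + 139)(75 − 73) = 266.
Government spending = 22 × 139 = 3058.
DWL = ½ × 22 × (139 − 127) = 132; fraction = 132 / 3058 = 6/139.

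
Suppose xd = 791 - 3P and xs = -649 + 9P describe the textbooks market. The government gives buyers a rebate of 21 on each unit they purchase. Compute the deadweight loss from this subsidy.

Deadweight loss = 496.125

Pre-subsidy: 791 - 3P = -649 + 9P gives P* = 120, x* = 431.
With the rebate, buyers effectively pay Pb = Ps − 21, where Ps is the price sellers receive.
Demand in terms of Ps becomes xd = 791 − 3(Ps − 21) = 854 - 3Ps. Setting this equal to supply: 854 - 3Ps = -649 + 9Ps, so Ps = 125.25.
Buyers pay Pb = 125.25 − 21 = 104.25; x' = -649 + 9·125.25 = 478.25.
The subsidy expands output by 478.25 − 431 = 47.25 past the efficient level; on those units the gap between marginal cost and willingness to pay runs from 0 up to 21.
DWL = ½ × 21 × 47.25 = 496.125.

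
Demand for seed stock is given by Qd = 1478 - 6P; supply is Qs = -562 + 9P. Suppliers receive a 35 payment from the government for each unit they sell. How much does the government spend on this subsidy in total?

Pre-subsidy: 1478 - 6P = -562 + 9P gives P* = 136, Q* = 662.
With the subsidy, sellers receive Ps = Pb + 35 for each unit, where Pb is the price buyers pay.
Supply in terms of Pb becomes Qs = -562 + 9(Pb + 35) = -247 + 9Pb. Setting this equal to demand: 1478 - 6Pb = -247 + 9Pb, so Pb = 115.
Sellers receive Ps = 115 + 35 = 150; Q' = 1478 − 6·115 = 788.
Government outlay = subsidy × quantity = 35 × 788 = 27580.

Government cost = 27580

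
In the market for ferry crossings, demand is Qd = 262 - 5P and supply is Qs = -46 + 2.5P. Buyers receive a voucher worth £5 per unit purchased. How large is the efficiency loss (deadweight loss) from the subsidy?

Deadweight loss = 125/6

Pre-subsidy: 262 - 5P = -46 + 2.5P gives P* = 616/15, Q* = 170/3.
With the rebate, buyers effectively pay Pb = Ps − 5, where Ps is the price sellers receive.
Demand in terms of Ps becomes Qd = 262 − 5(Ps − 5) = 287 - 5Ps. Setting this equal to supply: 287 - 5Ps = -46 + 2.5Ps, so Ps = 44.4.
Buyers pay Pb = 44.4 − 5 = 39.4; Q' = -46 + 2.5·44.4 = 65.
The subsidy expands output by 65 − 170/3 = 25/3 past the efficient level; on those units the gap between marginal cost and willingness to pay runs from 0 up to 5.
DWL = ½ × 5 × 25/3 = 125/6.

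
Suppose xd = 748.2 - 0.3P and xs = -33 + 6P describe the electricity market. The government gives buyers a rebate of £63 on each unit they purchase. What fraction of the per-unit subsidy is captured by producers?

Pre-subsidy: 748.2 - 0.3P = -33 + 6P gives P* = 124, x* = 711.
With the rebate, buyers effectively pay Pb = Ps − 63, where Ps is the price sellers receive.
Demand in terms of Ps becomes xd = 748.2 − 0.3(Ps − 63) = 767.1 - 0.3Ps. Setting this equal to supply: 767.1 - 0.3Ps = -33 + 6Ps, so Ps = 127.
Buyers pay Pb = 127 − 63 = 64; x' = -33 + 6·127 = 729.
Buyers' price falls by P* − Pb = 124 − 64 = 60; sellers' price rises by Ps − P* = 127 − 124 = 3.
So producers capture 3/63 = 1/21 of each unit of subsidy.

Producer share = 1/21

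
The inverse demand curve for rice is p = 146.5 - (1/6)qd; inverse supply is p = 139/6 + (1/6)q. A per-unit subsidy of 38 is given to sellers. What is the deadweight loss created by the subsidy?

Pre-subsidy: 146.5 - (1/6)q = 139/6 + (1/6)q gives q* = 370 and p* = 509/6.
With the subsidy, sellers receive ps = pb + 38 for each unit, where pb is the price buyers pay.
On the curves, pb = 146.5 - (1/6)q and ps = 139/6 + (1/6)q; the wedge ps − pb = 38 gives 139/6 + (1/6)q − (146.5 - (1/6)q) = 38, so q' = 484.
Then pb = 146.5 − (1/6)·484 = 395/6 and ps = 139/6 + (1/6)·484 = 623/6.
The subsidy expands output by 484 − 370 = 114 past the efficient level; on those units the gap between marginal cost and willingness to pay runs from 0 up to 38.
DWL = ½ × 38 × 114 = 2166.

Deadweight loss = 2166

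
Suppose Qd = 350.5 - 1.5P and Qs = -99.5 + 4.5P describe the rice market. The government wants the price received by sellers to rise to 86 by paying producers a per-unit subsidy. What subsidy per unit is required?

Required subsidy s = 44 per unit

At a seller price of 86, quantity supplied is -99.5 + 4.5·86 = 287.5.
Buyers absorb 287.5 only when they pay Pb with 350.5 − 1.5·Pb = 287.5, i.e. Pb = 42.
s = Ps − Pb = 86 − 42 = 44.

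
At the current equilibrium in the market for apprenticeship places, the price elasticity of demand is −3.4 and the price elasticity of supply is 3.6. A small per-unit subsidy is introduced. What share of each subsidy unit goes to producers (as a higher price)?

For a small subsidy around the equilibrium, the benefit split depends on the relative slopes, which at a point are proportional to the elasticities.
Buyer share = εs/(εs + |εd|) = 3.6/(3.6 + 3.4) = 18/35; seller share = |εd|/(εs + |εd|) = 17/35.
So producers capture 17/35 of the subsidy.

Producer share = 17/35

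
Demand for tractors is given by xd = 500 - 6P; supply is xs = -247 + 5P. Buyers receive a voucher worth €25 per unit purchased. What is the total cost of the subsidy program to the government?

Government cost = 44200/11

Pre-subsidy: 500 - 6P = -247 + 5P gives P* = 747/11, x* = 1018/11.
With the rebate, buyers effectively pay Pb = Ps − 25, where Ps is the price sellers receive.
Demand in terms of Ps becomes xd = 500 − 6(Ps − 25) = 650 - 6Ps. Setting this equal to supply: 650 - 6Ps = -247 + 5Ps, so Ps = 897/11.
Buyers pay Pb = 897/11 − 25 = 622/11; x' = -247 + 5·(897/11) = 1768/11.
Government outlay = subsidy × quantity = 25 × 1768/11 = 44200/11.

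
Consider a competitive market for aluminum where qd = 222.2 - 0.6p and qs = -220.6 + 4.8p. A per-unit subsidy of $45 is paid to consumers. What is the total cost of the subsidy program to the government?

Pre-subsidy: 222.2 - 0.6p = -220.6 + 4.8p gives p* = 82, q* = 173.
With the rebate, buyers effectively pay pb = ps − 45, where ps is the price sellers receive.
Demand in terms of ps becomes qd = 222.2 − 0.6(ps − 45) = 249.2 - 0.6ps. Setting this equal to supply: 249.2 - 0.6ps = -220.6 + 4.8ps, so ps = 87.
Buyers pay pb = 87 − 45 = 42; q' = -220.6 + 4.8·87 = 197.
Government outlay = subsidy × quantity = 45 × 197 = 8865.

Government cost = $8865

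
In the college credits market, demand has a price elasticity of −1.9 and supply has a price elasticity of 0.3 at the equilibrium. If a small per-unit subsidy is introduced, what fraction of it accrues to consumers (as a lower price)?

Consumer share = 3/22

For a small subsidy around the equilibrium, the benefit split depends on the relative slopes, which at a point are proportional to the elasticities.
Buyer share = εs/(εs + |εd|) = 0.3/(0.3 + 1.9) = 3/22; seller share = |εd|/(εs + |εd|) = 19/22.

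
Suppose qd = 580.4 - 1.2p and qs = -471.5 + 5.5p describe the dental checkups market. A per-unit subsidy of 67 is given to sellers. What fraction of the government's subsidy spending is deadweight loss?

Pre-subsidy: 580.4 - 1.2p = -471.5 + 5.5p gives p* = 157, q* = 392.
With the subsidy, sellers receive ps = pb + 67 for each unit, where pb is the price buyers pay.
Supply in terms of pb becomes qs = -471.5 + 5.5(pb + 67) = -103 + 5.5pb. Setting this equal to demand: 580.4 - 1.2pb = -103 + 5.5pb, so pb = 102.
Sellers receive ps = 102 + 67 = 169; q' = 580.4 − 1.2·102 = 458.
ΔCS = ½(392 + 458)(157 − 102) = 23375; ΔPS = ½(392 + 458)(169 − 157) = 5100.
Government spending = 67 × 458 = 30686.
DWL = ½ × 67 × (458 − 392) = 2211; fraction = 2211 / 30686 = 33/458.

DWL / government spending = 33/458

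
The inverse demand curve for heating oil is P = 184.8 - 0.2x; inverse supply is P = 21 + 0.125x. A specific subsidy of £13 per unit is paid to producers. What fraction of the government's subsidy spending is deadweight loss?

DWL / government spending = 5/136

Pre-subsidy: 184.8 - 0.2x = 21 + 0.125x gives x* = 504 and P* = 84.
With the subsidy, sellers receive Ps = Pb + 13 for each unit, where Pb is the price buyers pay.
On the curves, Pb = 184.8 - 0.2x and Ps = 21 + 0.125x; the wedge Ps − Pb = 13 gives 21 + 0.125x − (184.8 - 0.2x) = 13, so x' = 544.
Then Pb = 184.8 − 0.2·544 = 76 and Ps = 21 + 0.125·544 = 89.
ΔCS = ½(504 + 544)(84 − 76) = 4192; ΔPS = ½(504 + 544)(89 − 84) = 2620.
Government spending = 13 × 544 = 7072.
DWL = ½ × 13 × (544 − 504) = 260; fraction = 260 / 7072 = 5/136.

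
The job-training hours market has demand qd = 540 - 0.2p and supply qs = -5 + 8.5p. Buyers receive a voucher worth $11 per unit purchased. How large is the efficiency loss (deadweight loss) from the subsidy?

Pre-subsidy: 540 - 0.2p = -5 + 8.5p gives p* = 5450/87, q* = 45890/87.
With the rebate, buyers effectively pay pb = ps − 11, where ps is the price sellers receive.
Demand in terms of ps becomes qd = 540 − 0.2(ps − 11) = 542.2 - 0.2ps. Setting this equal to supply: 542.2 - 0.2ps = -5 + 8.5ps, so ps = 1824/29.
Buyers pay pb = 1824/29 − 11 = 1505/29; q' = -5 + 8.5·(1824/29) = 15359/29.
The subsidy expands output by 15359/29 − 45890/87 = 187/87 past the efficient level; on those units the gap between marginal cost and willingness to pay runs from 0 up to 11.
DWL = ½ × 11 × 187/87 = 2057/174.

Deadweight loss = 2057/174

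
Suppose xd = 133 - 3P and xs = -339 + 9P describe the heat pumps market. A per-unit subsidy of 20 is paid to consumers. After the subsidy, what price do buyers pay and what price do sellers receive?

Pre-subsidy: 133 - 3P = -339 + 9P gives P* = 118/3, x* = 15.
With the rebate, buyers effectively pay Pb = Ps − 20, where Ps is the price sellers receive.
Demand in terms of Ps becomes xd = 133 − 3(Ps − 20) = 193 - 3Ps. Setting this equal to supply: 193 - 3Ps = -339 + 9Ps, so Ps = 133/3.
Buyers pay Pb = 133/3 − 20 = 73/3; x' = -339 + 9·(133/3) = 60.

Buyers pay 73/3; sellers receive 133/3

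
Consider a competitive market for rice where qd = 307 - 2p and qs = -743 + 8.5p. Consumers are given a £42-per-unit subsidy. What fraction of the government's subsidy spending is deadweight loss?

DWL / government spending = 34/175

Pre-subsidy: 307 - 2p = -743 + 8.5p gives p* = 100, q* = 107.
With the rebate, buyers effectively pay pb = ps − 42, where ps is the price sellers receive.
Demand in terms of ps becomes qd = 307 − 2(ps − 42) = 391 - 2ps. Setting this equal to supply: 391 - 2ps = -743 + 8.5ps, so ps = 108.
Buyers pay pb = 108 − 42 = 66; q' = -743 + 8.5·108 = 175.
ΔCS = ½(107 + 175)(100 − 66) = 4794; ΔPS = ½(107 + 175)(108 − 100) = 1128.
Government spending = 42 × 175 = 7350.
DWL = ½ × 42 × (175 − 107) = 1428; fraction = 1428 / 7350 = 34/175.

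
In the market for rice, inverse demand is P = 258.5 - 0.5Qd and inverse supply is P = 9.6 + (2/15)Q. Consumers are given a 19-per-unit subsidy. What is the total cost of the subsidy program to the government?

Government cost = 8037

Pre-subsidy: 258.5 - 0.5Q = 9.6 + (2/15)Q gives Q* = 393 and P* = 62.
With the rebate, buyers effectively pay Pb = Ps − 19, where Ps is the price sellers receive.
On the curves, Pb = 258.5 - 0.5Q and Ps = 9.6 + (2/15)Q; the wedge Ps − Pb = 19 gives 9.6 + (2/15)Q − (258.5 - 0.5Q) = 19, so Q' = 423.
Then Pb = 258.5 − 0.5·423 = 47 and Ps = 9.6 + (2/15)·423 = 66.
Government outlay = subsidy × quantity = 19 × 423 = 8037.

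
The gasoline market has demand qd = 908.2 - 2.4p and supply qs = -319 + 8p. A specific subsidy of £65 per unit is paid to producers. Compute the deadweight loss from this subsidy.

Deadweight loss = £3900

Pre-subsidy: 908.2 - 2.4p = -319 + 8p gives p* = 118, q* = 625.
With the subsidy, sellers receive ps = pb + 65 for each unit, where pb is the price buyers pay.
Supply in terms of pb becomes qs = -319 + 8(pb + 65) = 201 + 8pb. Setting this equal to demand: 908.2 - 2.4pb = 201 + 8pb, so pb = 68.
Sellers receive ps = 68 + 65 = 133; q' = 908.2 − 2.4·68 = 745.
The subsidy expands output by 745 − 625 = 120 past the efficient level; on those units the gap between marginal cost and willingness to pay runs from 0 up to 65.
DWL = ½ × 65 × 120 = 3900.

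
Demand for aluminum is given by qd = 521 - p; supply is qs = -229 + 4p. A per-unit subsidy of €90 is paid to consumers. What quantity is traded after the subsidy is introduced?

Pre-subsidy: 521 - p = -229 + 4p gives p* = 150, q* = 371.
With the rebate, buyers effectively pay pb = ps − 90, where ps is the price sellers receive.
Demand in terms of ps becomes qd = 521 − 1(ps − 90) = 611 - ps. Setting this equal to supply: 611 - ps = -229 + 4ps, so ps = 168.
Buyers pay pb = 168 − 90 = 78; q' = -229 + 4·168 = 443.

q' = 443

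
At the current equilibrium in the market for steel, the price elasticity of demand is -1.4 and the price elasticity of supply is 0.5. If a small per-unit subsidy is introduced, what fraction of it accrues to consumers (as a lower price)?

For a small subsidy around the equilibrium, the benefit split depends on the relative slopes, which at a point are proportional to the elasticities.
Buyer share = εs/(εs + |εd|) = 0.5/(0.5 + 1.4) = 5/19; seller share = |εd|/(εs + |εd|) = 14/19.

Consumer share = 5/19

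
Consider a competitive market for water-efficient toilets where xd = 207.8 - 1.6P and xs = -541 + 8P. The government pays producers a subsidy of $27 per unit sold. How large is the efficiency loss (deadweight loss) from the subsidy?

Pre-subsidy: 207.8 - 1.6P = -541 + 8P gives P* = 78, x* = 83.
With the subsidy, sellers receive Ps = Pb + 27 for each unit, where Pb is the price buyers pay.
Supply in terms of Pb becomes xs = -541 + 8(Pb + 27) = -325 + 8Pb. Setting this equal to demand: 207.8 - 1.6Pb = -325 + 8Pb, so Pb = 55.5.
Sellers receive Ps = 55.5 + 27 = 82.5; x' = 207.8 − 1.6·55.5 = 119.
The subsidy expands output by 119 − 83 = 36 past the efficient level; on those units the gap between marginal cost and willingness to pay runs from 0 up to 27.
DWL = ½ × 27 × 36 = 486.

Deadweight loss = $486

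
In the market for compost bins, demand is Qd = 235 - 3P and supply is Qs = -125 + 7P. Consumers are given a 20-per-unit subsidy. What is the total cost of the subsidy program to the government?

Pre-subsidy: 235 - 3P = -125 + 7P gives P* = 36, Q* = 127.
With the rebate, buyers effectively pay Pb = Ps − 20, where Ps is the price sellers receive.
Demand in terms of Ps becomes Qd = 235 − 3(Ps − 20) = 295 - 3Ps. Setting this equal to supply: 295 - 3Ps = -125 + 7Ps, so Ps = 42.
Buyers pay Pb = 42 − 20 = 22; Q' = -125 + 7·42 = 169.
Government outlay = subsidy × quantity = 20 × 169 = 3380.

Government cost = 3380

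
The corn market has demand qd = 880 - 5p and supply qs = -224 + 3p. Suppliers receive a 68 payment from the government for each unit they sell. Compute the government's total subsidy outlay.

Pre-subsidy: 880 - 5p = -224 + 3p gives p* = 138, q* = 190.
With the subsidy, sellers receive ps = pb + 68 for each unit, where pb is the price buyers pay.
Supply in terms of pb becomes qs = -224 + 3(pb + 68) = -20 + 3pb. Setting this equal to demand: 880 - 5pb = -20 + 3pb, so pb = 112.5.
Sellers receive ps = 112.5 + 68 = 180.5; q' = 880 − 5·112.5 = 317.5.
Government outlay = subsidy × quantity = 68 × 317.5 = 21590.

Government cost = 21590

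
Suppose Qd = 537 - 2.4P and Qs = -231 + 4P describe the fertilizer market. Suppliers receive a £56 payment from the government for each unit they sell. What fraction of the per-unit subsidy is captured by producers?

Producer share = 0.375

Pre-subsidy: 537 - 2.4P = -231 + 4P gives P* = 120, Q* = 249.
With the subsidy, sellers receive Ps = Pb + 56 for each unit, where Pb is the price buyers pay.
Supply in terms of Pb becomes Qs = -231 + 4(Pb + 56) = -7 + 4Pb. Setting this equal to demand: 537 - 2.4Pb = -7 + 4Pb, so Pb = 85.
Sellers receive Ps = 85 + 56 = 141; Q' = 537 − 2.4·85 = 333.
Buyers' price falls by P* − Pb = 120 − 85 = 35; sellers' price rises by Ps − P* = 141 − 120 = 21.
So producers capture 21/56 = 0.375 of each unit of subsidy.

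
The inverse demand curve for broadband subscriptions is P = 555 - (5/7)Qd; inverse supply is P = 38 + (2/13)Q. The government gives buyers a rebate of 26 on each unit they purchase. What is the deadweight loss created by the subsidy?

Pre-subsidy: 555 - (5/7)Q = 38 + (2/13)Q gives Q* = 47047/79 and P* = 10240/79.
With the rebate, buyers effectively pay Pb = Ps − 26, where Ps is the price sellers receive.
On the curves, Pb = 555 - (5/7)Q and Ps = 38 + (2/13)Q; the wedge Ps − Pb = 26 gives 38 + (2/13)Q − (555 - (5/7)Q) = 26, so Q' = 49413/79.
Then Pb = 555 − (5/7)·(49413/79) = 8550/79 and Ps = 38 + (2/13)·(49413/79) = 10604/79.
The subsidy expands output by 49413/79 − 47047/79 = 2366/79 past the efficient level; on those units the gap between marginal cost and willingness to pay runs from 0 up to 26.
DWL = ½ × 26 × 2366/79 = 30758/79.

Deadweight loss = 30758/79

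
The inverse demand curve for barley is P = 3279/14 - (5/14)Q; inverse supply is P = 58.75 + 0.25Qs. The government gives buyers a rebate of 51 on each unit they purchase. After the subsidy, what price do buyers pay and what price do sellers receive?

Pre-subsidy: 3279/14 - (5/14)Q = 58.75 + 0.25Q gives Q* = 289 and P* = 131.
With the rebate, buyers effectively pay Pb = Ps − 51, where Ps is the price sellers receive.
On the curves, Pb = 3279/14 - (5/14)Q and Ps = 58.75 + 0.25Q; the wedge Ps − Pb = 51 gives 58.75 + 0.25Q − (3279/14 - (5/14)Q) = 51, so Q' = 373.
Then Pb = 3279/14 − (5/14)·373 = 101 and Ps = 58.75 + 0.25·373 = 152.

Buyers pay 101; sellers receive 152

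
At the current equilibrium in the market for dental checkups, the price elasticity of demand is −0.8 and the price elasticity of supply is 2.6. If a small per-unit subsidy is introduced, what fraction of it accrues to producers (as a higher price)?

Producer share = 4/17

For a small subsidy around the equilibrium, the benefit split depends on the relative slopes, which at a point are proportional to the elasticities.
Buyer share = εs/(εs + |εd|) = 2.6/(2.6 + 0.8) = 13/17; seller share = |εd|/(εs + |εd|) = 4/17.
So producers capture 4/17 of the subsidy.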